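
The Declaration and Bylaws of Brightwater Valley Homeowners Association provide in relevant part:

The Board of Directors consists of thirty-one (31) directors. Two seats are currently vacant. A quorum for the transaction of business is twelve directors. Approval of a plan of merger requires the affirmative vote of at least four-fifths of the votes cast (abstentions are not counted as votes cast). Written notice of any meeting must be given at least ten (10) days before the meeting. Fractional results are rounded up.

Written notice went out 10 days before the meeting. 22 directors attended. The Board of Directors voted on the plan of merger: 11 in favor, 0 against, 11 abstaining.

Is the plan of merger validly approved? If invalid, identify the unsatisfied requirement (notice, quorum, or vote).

Notice: 10 days given; 10 required (10 ≥ 10). Satisfied.
Quorum: 22 present; quorum is 12. Satisfied.
Vote: the plan of merger requires four-fifths of the votes cast (22 present − 11 abstaining = 11). 4/5 of 11 = 8.80, rounded up to 9, so 9 affirmative votes are needed; 11 voted in favor. Satisfied.

Valid — all requirements satisfied.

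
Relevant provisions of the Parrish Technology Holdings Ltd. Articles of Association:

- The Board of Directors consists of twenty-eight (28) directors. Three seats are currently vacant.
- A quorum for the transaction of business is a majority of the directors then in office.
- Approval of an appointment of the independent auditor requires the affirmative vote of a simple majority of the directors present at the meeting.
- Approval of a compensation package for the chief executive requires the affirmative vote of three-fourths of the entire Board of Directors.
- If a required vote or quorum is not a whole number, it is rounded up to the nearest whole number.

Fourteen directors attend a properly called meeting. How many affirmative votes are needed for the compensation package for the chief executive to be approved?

21

The compensation package for the chief executive requires three-fourths of the entire Board of Directors (28).
3/4 of 28 = 21.
(Only 14 can vote, so the compensation package for the chief executive cannot pass at this meeting, but the required vote is still 21.)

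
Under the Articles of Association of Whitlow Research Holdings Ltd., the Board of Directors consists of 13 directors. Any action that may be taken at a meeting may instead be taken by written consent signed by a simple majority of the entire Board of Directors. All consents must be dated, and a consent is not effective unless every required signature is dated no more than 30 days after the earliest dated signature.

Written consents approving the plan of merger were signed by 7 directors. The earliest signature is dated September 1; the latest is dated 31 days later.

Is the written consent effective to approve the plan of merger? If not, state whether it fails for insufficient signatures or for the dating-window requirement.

Signatures required: a simple majority of 13 — a majority of 13 is 7, so 7 needed; 7 signed. Sufficient.
Dating window: the latest signature is 31 days after the earliest; the limit is 30 days. Outside the window.

Not effective — dating-window requirement not satisfied.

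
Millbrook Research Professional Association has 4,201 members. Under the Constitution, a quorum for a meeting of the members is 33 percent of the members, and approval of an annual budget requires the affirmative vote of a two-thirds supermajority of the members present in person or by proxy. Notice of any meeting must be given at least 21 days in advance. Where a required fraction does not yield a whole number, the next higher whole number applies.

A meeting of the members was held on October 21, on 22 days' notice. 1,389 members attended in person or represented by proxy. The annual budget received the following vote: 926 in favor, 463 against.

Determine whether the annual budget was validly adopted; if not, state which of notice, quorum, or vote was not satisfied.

Notice: 22 days given; 21 required. Satisfied.
Quorum: 33% of 4,201 = 1,386.33, rounded up to 1,387; 1,389 present. Satisfied.
Vote: requires two-thirds of those present (1,389); 2/3 of 1389 = 926, so 926 needed; 926 in favor. Satisfied.

Valid — all requirements satisfied.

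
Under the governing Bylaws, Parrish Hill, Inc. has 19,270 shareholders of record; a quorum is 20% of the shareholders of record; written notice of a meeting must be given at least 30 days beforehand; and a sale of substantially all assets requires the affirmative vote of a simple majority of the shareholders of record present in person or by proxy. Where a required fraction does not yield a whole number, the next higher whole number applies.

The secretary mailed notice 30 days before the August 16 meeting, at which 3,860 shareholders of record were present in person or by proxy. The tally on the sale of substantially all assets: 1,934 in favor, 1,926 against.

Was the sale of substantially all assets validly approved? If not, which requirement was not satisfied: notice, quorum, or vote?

Valid — all requirements satisfied.

Notice: 30 days given; 30 required. Satisfied.
Quorum: 20% of 19,270 = 3,854; 3,860 present. Satisfied.
Vote: requires a majority of those present (3,860); a majority of 3860 is 1931, so 1,931 needed; 1,934 in favor. Satisfied.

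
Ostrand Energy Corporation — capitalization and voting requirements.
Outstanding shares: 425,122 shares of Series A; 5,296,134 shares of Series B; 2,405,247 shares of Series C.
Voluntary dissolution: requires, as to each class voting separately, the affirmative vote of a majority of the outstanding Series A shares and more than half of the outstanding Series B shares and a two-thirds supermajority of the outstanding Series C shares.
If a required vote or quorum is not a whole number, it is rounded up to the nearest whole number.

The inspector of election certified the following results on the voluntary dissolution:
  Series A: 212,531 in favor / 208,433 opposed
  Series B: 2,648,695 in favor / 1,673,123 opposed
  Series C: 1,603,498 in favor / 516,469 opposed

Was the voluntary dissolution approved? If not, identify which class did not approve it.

Series A: a majority of 425122 is 212562; 212,562 required, 212,531 in favor — not approved.
Series B: a majority of 5296134 is 2648068; 2,648,068 required, 2,648,695 in favor — approved.
Series C: 2/3 of 2405247 = 1603498; 1,603,498 required, 1,603,498 in favor — approved.

Not approved — the Series A shares did not give the required vote.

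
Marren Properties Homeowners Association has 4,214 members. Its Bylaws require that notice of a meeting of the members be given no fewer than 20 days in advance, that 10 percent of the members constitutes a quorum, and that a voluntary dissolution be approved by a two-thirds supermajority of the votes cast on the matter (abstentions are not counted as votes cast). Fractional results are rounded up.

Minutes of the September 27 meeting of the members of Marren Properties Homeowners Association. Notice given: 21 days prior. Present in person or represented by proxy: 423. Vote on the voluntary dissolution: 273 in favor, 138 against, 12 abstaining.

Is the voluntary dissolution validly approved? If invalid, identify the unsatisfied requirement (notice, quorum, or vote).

Notice: 21 days given; 20 required. Satisfied.
Quorum: 10% of 4,214 = 421.40, rounded up to 422; 423 present. Satisfied.
Vote: requires two-thirds of the votes cast (423 − 12 abstaining = 411); 2/3 of 411 = 274, so 274 needed; 273 in favor. Not satisfied.

Invalid — vote requirement not satisfied.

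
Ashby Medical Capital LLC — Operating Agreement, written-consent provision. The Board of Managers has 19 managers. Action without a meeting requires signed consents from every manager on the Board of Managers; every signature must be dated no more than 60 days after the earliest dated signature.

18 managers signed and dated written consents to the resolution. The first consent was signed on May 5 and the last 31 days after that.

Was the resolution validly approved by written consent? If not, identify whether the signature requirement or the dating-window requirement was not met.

Not effective — insufficient signatures.

Signatures required: all of 19 — unanimous means all 19, so 19 needed; 18 signed. Insufficient.
Dating window: the latest signature is 31 days after the earliest; the limit is 60 days. Within the window.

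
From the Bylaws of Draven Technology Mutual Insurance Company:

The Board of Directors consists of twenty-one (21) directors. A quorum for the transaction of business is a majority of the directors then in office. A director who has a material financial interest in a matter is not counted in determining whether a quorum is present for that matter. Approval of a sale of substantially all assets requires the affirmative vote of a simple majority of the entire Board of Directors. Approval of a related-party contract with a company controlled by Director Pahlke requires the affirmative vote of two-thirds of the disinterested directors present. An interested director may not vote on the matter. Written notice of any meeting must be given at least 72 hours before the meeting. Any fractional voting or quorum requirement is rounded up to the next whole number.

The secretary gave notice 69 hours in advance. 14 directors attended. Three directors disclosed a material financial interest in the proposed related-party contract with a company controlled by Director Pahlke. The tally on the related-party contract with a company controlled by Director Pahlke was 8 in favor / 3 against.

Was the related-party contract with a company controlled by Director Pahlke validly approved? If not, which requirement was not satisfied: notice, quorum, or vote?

Notice: 69 hours given; 72 required (69 < 72). Not satisfied.
Quorum: 14 present, but the 3 interested directors do not count, leaving 11. Quorum is 11. Satisfied.
Vote: the related-party contract with a company controlled by Director Pahlke requires two-thirds of the disinterested directors present (14 − 3 = 11). 2/3 of 11 = 7.33, rounded up to 8, so 8 affirmative votes are needed; 8 voted in favor. Satisfied.

Invalid — notice requirement not satisfied.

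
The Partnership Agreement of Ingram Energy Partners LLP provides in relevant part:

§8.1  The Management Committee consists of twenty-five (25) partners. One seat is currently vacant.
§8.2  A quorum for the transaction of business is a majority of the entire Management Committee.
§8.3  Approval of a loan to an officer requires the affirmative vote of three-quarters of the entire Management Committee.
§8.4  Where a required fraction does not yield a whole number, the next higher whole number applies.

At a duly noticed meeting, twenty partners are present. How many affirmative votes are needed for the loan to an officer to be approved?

19

The loan to an officer requires three-fourths of the entire Management Committee (25).
3/4 of 25 = 18.75, rounded up to 19.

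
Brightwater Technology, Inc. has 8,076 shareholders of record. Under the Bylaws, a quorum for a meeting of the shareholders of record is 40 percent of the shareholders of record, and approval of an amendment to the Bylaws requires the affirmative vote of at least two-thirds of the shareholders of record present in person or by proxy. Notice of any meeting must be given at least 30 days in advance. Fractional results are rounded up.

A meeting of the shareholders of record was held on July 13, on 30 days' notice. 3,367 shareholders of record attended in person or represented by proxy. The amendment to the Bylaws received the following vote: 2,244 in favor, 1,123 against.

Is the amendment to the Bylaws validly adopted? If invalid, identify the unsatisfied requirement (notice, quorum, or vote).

Notice: 30 days given; 30 required. Satisfied.
Quorum: 40% of 8,076 = 3,230.40, rounded up to 3,231; 3,367 present. Satisfied.
Vote: requires two-thirds of those present (3,367); 2/3 of 3367 = 2244.67, rounded up to 2245, so 2,245 needed; 2,244 in favor. Not satisfied.

Invalid — vote requirement not satisfied.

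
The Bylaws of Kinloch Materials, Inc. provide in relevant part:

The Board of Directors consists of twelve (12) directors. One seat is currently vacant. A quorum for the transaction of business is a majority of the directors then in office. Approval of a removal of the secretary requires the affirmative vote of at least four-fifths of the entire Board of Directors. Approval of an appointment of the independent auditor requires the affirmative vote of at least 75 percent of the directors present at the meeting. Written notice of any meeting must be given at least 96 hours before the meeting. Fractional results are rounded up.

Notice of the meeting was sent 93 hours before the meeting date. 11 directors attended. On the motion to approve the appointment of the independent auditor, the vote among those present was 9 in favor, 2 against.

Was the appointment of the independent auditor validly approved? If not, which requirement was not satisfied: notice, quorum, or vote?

Invalid — notice requirement not satisfied.

Notice: 93 hours given; 96 required (93 < 96). Not satisfied.
Quorum: 11 present; quorum is 6. Satisfied.
Vote: the appointment of the independent auditor requires three-fourths of the directors present (11). 3/4 of 11 = 8.25, rounded up to 9, so 9 affirmative votes are needed; 9 voted in favor. Satisfied.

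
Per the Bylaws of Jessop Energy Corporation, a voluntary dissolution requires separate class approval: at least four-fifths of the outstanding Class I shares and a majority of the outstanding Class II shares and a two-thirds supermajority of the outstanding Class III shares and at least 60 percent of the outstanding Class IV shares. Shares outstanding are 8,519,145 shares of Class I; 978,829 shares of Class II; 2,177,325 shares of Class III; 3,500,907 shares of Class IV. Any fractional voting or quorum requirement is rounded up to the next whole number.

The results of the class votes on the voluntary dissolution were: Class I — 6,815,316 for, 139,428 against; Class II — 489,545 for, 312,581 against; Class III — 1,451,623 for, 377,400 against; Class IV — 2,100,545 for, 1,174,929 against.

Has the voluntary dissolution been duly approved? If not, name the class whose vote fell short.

Approved — every class gave the required vote.

Class I: 4/5 of 8519145 = 6815316; 6,815,316 required, 6,815,316 in favor — approved.
Class II: a majority of 978829 is 489415; 489,415 required, 489,545 in favor — approved.
Class III: 2/3 of 2177325 = 1451550; 1,451,550 required, 1,451,623 in favor — approved.
Class IV: 3/5 of 3500907 = 2100544.20, rounded up to 2100545; 2,100,545 required, 2,100,545 in favor — approved.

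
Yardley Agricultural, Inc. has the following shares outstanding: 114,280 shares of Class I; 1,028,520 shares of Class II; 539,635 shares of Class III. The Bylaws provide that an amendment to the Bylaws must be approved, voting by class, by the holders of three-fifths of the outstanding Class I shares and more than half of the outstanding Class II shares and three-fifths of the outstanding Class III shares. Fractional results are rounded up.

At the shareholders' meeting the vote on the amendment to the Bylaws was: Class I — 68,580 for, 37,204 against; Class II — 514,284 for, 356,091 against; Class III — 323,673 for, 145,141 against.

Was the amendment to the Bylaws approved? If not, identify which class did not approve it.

Not approved — the Class III shares did not give the required vote.

Class I: 3/5 of 114280 = 68568; 68,568 required, 68,580 in favor — approved.
Class II: a majority of 1028520 is 514261; 514,261 required, 514,284 in favor — approved.
Class III: 3/5 of 539635 = 323781; 323,781 required, 323,673 in favor — not approved.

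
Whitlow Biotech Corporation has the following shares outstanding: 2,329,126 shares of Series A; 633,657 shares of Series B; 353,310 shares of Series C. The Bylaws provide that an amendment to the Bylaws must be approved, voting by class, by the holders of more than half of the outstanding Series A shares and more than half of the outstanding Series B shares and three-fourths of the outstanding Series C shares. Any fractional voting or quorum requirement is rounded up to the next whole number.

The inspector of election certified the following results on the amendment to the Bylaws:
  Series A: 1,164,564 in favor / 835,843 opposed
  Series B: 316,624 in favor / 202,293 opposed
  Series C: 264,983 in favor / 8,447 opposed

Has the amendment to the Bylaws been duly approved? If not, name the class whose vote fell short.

Series A: a majority of 2329126 is 1164564; 1,164,564 required, 1,164,564 in favor — approved.
Series B: a majority of 633657 is 316829; 316,829 required, 316,624 in favor — not approved.
Series C: 3/4 of 353310 = 264982.50, rounded up to 264983; 264,983 required, 264,983 in favor — approved.

Not approved — the Series B shares did not give the required vote.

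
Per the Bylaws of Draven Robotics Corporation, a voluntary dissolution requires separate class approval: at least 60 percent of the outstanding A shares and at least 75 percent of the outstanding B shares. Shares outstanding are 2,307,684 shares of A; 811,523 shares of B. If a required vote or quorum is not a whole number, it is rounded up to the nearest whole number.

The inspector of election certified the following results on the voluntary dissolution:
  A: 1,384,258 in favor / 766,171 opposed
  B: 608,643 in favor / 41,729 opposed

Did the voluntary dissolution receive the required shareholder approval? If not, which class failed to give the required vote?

Not approved — the A shares did not give the required vote.

A: 3/5 of 2307684 = 1384610.40, rounded up to 1384611; 1,384,611 required, 1,384,258 in favor — not approved.
B: 3/4 of 811523 = 608642.25, rounded up to 608643; 608,643 required, 608,643 in favor — approved.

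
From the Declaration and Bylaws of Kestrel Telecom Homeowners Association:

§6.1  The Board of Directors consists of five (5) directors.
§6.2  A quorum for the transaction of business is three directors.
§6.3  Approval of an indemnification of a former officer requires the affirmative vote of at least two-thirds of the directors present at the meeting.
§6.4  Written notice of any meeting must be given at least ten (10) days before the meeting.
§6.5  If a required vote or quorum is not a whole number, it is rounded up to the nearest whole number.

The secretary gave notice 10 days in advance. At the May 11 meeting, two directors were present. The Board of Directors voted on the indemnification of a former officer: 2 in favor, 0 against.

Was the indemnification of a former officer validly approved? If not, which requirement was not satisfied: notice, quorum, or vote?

Notice: 10 days given; 10 required (10 ≥ 10). Satisfied.
Quorum: 2 present; quorum is 3. Not satisfied.
Vote: the indemnification of a former officer requires two-thirds of the directors present (2). 2/3 of 2 = 1.33, rounded up to 2, so 2 affirmative votes are needed; 2 voted in favor. Satisfied. (Moot — without a quorum no business can be validly transacted.)

Invalid — quorum requirement not satisfied.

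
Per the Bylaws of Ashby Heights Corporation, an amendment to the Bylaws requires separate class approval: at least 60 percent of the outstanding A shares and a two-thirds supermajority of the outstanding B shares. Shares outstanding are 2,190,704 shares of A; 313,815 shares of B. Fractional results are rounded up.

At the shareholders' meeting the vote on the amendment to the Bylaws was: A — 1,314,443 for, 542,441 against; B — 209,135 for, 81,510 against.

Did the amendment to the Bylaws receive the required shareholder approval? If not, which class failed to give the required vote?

Not approved — the B shares did not give the required vote.

A: 3/5 of 2190704 = 1314422.40, rounded up to 1314423; 1,314,423 required, 1,314,443 in favor — approved.
B: 2/3 of 313815 = 209210; 209,210 required, 209,135 in favor — not approved.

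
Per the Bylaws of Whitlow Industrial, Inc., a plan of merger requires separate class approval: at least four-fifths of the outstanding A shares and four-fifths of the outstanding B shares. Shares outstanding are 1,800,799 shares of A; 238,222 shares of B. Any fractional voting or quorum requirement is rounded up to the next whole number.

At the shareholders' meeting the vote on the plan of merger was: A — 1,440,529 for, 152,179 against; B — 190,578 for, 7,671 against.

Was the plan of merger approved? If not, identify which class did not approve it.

Not approved — the A shares did not give the required vote.

A: 4/5 of 1800799 = 1440639.20, rounded up to 1440640; 1,440,640 required, 1,440,529 in favor — not approved.
B: 4/5 of 238222 = 190577.60, rounded up to 190578; 190,578 required, 190,578 in favor — approved.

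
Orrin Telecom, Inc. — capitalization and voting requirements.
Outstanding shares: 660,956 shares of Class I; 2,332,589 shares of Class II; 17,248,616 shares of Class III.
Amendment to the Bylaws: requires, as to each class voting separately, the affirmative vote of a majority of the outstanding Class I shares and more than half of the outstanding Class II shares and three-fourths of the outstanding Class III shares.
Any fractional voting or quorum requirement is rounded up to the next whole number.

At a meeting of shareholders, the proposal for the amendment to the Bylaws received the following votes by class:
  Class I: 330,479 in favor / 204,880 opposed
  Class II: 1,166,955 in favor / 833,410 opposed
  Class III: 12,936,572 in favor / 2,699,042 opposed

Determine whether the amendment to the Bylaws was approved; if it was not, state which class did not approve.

Approved — every class gave the required vote.

Class I: a majority of 660956 is 330479; 330,479 required, 330,479 in favor — approved.
Class II: a majority of 2332589 is 1166295; 1,166,295 required, 1,166,955 in favor — approved.
Class III: 3/4 of 17248616 = 12936462; 12,936,462 required, 12,936,572 in favor — approved.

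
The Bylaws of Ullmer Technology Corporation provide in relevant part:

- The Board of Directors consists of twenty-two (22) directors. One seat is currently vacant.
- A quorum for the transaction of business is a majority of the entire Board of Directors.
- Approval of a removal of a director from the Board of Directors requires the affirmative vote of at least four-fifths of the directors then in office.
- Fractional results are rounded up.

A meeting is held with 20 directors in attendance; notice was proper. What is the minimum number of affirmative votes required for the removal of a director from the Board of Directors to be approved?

17

The removal of a director from the Board of Directors requires four-fifths of the directors then in office (21).
4/5 of 21 = 16.80, rounded up to 17.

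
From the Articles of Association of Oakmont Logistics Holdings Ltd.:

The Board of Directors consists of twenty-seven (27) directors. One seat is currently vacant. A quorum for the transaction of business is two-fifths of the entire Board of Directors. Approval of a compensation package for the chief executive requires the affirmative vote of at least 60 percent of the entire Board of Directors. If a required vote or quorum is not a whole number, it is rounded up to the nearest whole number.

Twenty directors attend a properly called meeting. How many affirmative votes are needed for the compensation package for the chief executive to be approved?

17

The compensation package for the chief executive requires three-fifths of the entire Board of Directors (27).
3/5 of 27 = 16.20, rounded up to 17.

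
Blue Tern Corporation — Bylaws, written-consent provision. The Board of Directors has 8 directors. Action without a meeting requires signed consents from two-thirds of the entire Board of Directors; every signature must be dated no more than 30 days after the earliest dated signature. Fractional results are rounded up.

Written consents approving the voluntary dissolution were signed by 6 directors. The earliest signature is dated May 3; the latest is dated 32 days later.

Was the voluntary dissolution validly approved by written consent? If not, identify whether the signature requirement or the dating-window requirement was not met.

Signatures required: two-thirds of 8 — 2/3 of 8 = 5.33, rounded up to 6, so 6 needed; 6 signed. Sufficient.
Dating window: the latest signature is 32 days after the earliest; the limit is 30 days. Outside the window.

Not effective — dating-window requirement not satisfied.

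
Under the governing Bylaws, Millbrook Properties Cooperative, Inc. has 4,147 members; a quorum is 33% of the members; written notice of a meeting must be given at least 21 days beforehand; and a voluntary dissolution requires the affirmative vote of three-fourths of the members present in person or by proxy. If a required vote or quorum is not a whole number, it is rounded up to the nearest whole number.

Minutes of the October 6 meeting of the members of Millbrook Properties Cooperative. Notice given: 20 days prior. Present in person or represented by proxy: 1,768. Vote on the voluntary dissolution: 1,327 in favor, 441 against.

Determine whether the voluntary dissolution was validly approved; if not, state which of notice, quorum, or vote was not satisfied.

Notice: 20 days given; 21 required. Not satisfied.
Quorum: 33% of 4,147 = 1,368.51, rounded up to 1,369; 1,768 present. Satisfied.
Vote: requires three-fourths of those present (1,768); 3/4 of 1768 = 1326, so 1,326 needed; 1,327 in favor. Satisfied.

Invalid — notice requirement not satisfied.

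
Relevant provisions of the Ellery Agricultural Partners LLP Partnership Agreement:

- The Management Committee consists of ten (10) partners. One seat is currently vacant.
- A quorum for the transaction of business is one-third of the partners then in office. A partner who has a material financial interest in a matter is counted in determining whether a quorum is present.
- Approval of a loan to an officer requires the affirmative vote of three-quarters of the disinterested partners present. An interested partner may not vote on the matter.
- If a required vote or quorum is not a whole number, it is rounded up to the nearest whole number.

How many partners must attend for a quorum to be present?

1/3 of 9 = 3.

3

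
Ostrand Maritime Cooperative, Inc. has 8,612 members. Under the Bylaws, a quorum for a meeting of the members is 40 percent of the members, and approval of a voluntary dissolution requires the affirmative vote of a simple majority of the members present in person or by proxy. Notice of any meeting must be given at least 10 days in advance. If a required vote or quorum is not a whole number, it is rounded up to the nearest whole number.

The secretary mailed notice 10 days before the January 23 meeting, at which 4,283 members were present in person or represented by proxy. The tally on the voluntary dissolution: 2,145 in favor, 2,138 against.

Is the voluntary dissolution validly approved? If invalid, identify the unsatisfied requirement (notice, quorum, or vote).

Notice: 10 days given; 10 required. Satisfied.
Quorum: 40% of 8,612 = 3,444.80, rounded up to 3,445; 4,283 present. Satisfied.
Vote: requires a majority of those present (4,283); a majority of 4283 is 2142, so 2,142 needed; 2,145 in favor. Satisfied.

Valid — all requirements satisfied.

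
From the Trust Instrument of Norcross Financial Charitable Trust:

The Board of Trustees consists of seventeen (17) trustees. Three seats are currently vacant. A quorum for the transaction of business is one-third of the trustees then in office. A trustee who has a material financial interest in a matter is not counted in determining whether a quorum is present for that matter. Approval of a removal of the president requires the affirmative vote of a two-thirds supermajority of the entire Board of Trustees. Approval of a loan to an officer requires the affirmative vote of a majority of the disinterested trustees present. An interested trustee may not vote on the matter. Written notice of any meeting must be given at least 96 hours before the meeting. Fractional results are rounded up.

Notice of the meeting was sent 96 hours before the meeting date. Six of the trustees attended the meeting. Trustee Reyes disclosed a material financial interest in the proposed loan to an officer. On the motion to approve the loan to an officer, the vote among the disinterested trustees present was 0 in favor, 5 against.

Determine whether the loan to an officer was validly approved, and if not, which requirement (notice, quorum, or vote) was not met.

Invalid — vote requirement not satisfied.

Notice: 96 hours given; 96 required (96 ≥ 96). Satisfied.
Quorum: 6 present, but the 1 interested trustee does not count, leaving 5. Quorum is 5. Satisfied.
Vote: the loan to an officer requires a majority of the disinterested trustees present (6 − 1 = 5). A majority of 5 is 3, so 3 affirmative votes are needed; 0 voted in favor. Not satisfied.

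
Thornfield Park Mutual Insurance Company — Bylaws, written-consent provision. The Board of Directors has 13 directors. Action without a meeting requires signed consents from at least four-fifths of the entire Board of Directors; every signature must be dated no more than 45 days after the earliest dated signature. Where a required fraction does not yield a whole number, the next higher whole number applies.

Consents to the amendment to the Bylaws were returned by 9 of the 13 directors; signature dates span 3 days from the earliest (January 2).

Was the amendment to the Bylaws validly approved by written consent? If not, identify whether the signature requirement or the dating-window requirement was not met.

Signatures required: at least four-fifths of 13 — 4/5 of 13 = 10.40, rounded up to 11, so 11 needed; 9 signed. Insufficient.
Dating window: the latest signature is 3 days after the earliest; the limit is 45 days. Within the window.

Not effective — insufficient signatures.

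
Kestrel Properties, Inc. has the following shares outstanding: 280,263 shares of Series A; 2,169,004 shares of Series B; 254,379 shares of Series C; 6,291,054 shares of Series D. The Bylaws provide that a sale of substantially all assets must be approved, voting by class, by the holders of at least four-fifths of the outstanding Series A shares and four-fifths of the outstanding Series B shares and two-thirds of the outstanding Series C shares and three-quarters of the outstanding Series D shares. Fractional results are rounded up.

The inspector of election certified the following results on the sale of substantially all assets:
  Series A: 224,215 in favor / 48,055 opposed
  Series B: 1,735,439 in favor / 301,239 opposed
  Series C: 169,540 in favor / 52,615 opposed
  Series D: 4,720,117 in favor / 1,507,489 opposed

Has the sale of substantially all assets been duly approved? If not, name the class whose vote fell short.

Series A: 4/5 of 280263 = 224210.40, rounded up to 224211; 224,211 required, 224,215 in favor — approved.
Series B: 4/5 of 2169004 = 1735203.20, rounded up to 1735204; 1,735,204 required, 1,735,439 in favor — approved.
Series C: 2/3 of 254379 = 169586; 169,586 required, 169,540 in favor — not approved.
Series D: 3/4 of 6291054 = 4718290.50, rounded up to 4718291; 4,718,291 required, 4,720,117 in favor — approved.

Not approved — the Series C shares did not give the required vote.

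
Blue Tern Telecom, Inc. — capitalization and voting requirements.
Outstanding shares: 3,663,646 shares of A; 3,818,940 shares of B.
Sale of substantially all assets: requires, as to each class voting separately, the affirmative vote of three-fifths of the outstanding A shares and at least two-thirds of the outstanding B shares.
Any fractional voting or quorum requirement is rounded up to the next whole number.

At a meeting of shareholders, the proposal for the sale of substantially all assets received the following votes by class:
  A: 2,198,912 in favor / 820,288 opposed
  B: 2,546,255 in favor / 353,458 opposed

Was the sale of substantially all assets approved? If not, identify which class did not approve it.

Approved — every class gave the required vote.

A: 3/5 of 3663646 = 2198187.60, rounded up to 2198188; 2,198,188 required, 2,198,912 in favor — approved.
B: 2/3 of 3818940 = 2545960; 2,545,960 required, 2,546,255 in favor — approved.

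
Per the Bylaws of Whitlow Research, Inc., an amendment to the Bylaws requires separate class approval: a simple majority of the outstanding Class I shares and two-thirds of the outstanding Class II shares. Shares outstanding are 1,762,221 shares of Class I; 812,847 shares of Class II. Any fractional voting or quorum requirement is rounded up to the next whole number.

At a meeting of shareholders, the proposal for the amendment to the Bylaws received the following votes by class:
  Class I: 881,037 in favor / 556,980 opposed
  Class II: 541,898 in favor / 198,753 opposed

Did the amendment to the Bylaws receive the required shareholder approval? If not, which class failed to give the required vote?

Not approved — the Class I shares did not give the required vote.

Class I: a majority of 1762221 is 881111; 881,111 required, 881,037 in favor — not approved.
Class II: 2/3 of 812847 = 541898; 541,898 required, 541,898 in favor — approved.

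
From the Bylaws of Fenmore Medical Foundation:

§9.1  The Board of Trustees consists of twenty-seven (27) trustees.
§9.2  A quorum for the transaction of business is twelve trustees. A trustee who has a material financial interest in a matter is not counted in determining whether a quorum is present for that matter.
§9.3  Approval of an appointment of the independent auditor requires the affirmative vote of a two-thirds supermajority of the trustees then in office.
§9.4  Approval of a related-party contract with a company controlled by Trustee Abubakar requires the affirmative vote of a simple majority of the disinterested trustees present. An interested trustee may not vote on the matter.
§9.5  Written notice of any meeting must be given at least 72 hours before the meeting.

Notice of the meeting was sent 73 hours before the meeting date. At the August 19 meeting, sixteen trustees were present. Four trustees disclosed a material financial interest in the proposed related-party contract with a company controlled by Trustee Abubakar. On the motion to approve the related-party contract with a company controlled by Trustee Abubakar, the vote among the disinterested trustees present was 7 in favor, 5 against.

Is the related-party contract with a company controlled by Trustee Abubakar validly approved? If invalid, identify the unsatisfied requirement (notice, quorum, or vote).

Notice: 73 hours given; 72 required (73 ≥ 72). Satisfied.
Quorum: 16 present, but the 4 interested trustees do not count, leaving 12. Quorum is 12. Satisfied.
Vote: the related-party contract with a company controlled by Trustee Abubakar requires a majority of the disinterested trustees present (16 − 4 = 12). A majority of 12 is 7, so 7 affirmative votes are needed; 7 voted in favor. Satisfied.

Valid — all requirements satisfied.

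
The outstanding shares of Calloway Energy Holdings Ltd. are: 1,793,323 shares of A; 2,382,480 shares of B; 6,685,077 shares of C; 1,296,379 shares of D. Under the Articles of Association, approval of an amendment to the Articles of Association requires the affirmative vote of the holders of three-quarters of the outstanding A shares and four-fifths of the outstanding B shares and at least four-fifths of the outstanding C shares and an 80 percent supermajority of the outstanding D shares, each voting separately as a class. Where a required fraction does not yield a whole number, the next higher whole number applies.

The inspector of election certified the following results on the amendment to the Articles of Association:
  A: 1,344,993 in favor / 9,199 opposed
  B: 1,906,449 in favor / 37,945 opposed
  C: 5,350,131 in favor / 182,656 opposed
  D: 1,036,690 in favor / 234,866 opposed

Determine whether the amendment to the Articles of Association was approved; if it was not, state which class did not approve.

Not approved — the D shares did not give the required vote.

A: 3/4 of 1793323 = 1344992.25, rounded up to 1344993; 1,344,993 required, 1,344,993 in favor — approved.
B: 4/5 of 2382480 = 1905984; 1,905,984 required, 1,906,449 in favor — approved.
C: 4/5 of 6685077 = 5348061.60, rounded up to 5348062; 5,348,062 required, 5,350,131 in favor — approved.
D: 4/5 of 1296379 = 1037103.20, rounded up to 1037104; 1,037,104 required, 1,036,690 in favor — not approved.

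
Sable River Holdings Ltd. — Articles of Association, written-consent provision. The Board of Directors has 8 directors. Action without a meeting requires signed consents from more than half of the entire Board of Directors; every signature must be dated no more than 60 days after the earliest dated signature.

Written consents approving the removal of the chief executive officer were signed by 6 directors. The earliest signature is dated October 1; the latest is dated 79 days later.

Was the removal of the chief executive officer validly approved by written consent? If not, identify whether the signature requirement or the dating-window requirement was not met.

Signatures required: more than half of 8 — a majority of 8 is 5, so 5 needed; 6 signed. Sufficient.
Dating window: the latest signature is 79 days after the earliest; the limit is 60 days. Outside the window.

Not effective — dating-window requirement not satisfied.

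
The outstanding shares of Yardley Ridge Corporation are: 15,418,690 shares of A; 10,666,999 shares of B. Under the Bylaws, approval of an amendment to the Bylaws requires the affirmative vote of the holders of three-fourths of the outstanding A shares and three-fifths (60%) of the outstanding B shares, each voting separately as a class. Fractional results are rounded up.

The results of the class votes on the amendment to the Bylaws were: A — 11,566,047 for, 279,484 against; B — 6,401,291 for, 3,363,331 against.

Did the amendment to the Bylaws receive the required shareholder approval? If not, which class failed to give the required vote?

Approved — every class gave the required vote.

A: 3/4 of 15418690 = 11564017.50, rounded up to 11564018; 11,564,018 required, 11,566,047 in favor — approved.
B: 3/5 of 10666999 = 6400199.40, rounded up to 6400200; 6,400,200 required, 6,401,291 in favor — approved.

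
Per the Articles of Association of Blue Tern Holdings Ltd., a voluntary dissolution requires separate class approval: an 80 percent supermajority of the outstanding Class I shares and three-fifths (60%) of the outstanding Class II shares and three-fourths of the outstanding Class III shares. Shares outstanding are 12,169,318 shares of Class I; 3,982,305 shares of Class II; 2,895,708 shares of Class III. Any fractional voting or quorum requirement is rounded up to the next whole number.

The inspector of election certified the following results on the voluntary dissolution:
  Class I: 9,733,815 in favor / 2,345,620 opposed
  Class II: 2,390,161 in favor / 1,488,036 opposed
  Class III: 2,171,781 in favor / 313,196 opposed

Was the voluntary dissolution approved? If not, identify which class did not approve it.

Class I: 4/5 of 12169318 = 9735454.40, rounded up to 9735455; 9,735,455 required, 9,733,815 in favor — not approved.
Class II: 3/5 of 3982305 = 2389383; 2,389,383 required, 2,390,161 in favor — approved.
Class III: 3/4 of 2895708 = 2171781; 2,171,781 required, 2,171,781 in favor — approved.

Not approved — the Class I shares did not give the required vote.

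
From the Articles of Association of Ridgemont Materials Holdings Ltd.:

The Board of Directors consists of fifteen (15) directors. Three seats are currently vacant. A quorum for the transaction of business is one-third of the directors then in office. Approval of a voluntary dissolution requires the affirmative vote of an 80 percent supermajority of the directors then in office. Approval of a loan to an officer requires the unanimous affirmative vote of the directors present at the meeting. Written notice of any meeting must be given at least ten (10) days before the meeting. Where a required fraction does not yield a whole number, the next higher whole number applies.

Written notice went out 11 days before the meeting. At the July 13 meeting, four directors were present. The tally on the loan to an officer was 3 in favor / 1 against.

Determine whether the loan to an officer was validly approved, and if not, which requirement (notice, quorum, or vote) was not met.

Invalid — vote requirement not satisfied.

Notice: 11 days given; 10 required (11 ≥ 10). Satisfied.
Quorum: 4 present; quorum is 4. Satisfied.
Vote: the loan to an officer requires the unanimous vote of the directors present (4). Unanimous means all 4, so 4 affirmative votes are needed; 3 voted in favor. Not satisfied.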